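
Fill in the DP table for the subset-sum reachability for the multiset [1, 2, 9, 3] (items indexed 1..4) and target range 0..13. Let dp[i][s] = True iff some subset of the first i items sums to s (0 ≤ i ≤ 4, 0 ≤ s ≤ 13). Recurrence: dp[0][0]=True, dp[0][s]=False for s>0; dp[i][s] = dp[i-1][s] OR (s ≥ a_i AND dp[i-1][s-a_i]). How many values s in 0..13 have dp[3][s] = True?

8

i\s   0   1   2   3   4   5   6   7   8   9  10  11  12  13
  0   T   F   F   F   F   F   F   F   F   F   F   F   F   F
  1   T   T   F   F   F   F   F   F   F   F   F   F   F   F
  2   T   T   T   T   F   F   F   F   F   F   F   F   F   F
  3   T   T   T   T   F   F   F   F   F   T   T   T   T   F
  4   T   T   T   T   T   T   T   F   F   T   T   T   T   T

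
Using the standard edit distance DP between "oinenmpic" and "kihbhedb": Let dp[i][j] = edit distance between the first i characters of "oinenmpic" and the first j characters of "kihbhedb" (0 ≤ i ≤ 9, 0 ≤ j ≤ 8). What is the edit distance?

8

   ''  k  i  h  b  h  e  d  b
''  0  1  2  3  4  5  6  7  8
 o  1  1  2  3  4  5  6  7  8
 i  2  2  1  2  3  4  5  6  7
 n  3  3  2  2  3  4  5  6  7
 e  4  4  3  3  3  4  4  5  6
 n  5  5  4  4  4  4  5  5  6
 m  6  6  5  5  5  5  5  6  6
 p  7  7  6  6  6  6  6  6  7
 i  8  8  7  7  7  7  7  7  7
 c  9  9  8  8  8  8  8  8  8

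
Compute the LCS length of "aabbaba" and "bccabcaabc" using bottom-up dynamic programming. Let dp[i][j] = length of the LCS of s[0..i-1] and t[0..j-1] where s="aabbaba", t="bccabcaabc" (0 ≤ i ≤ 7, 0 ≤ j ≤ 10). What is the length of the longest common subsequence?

   ''  b  c  c  a  b  c  a  a  b  c
''  0  0  0  0  0  0  0  0  0  0  0
 a  0  0  0  0  1  1  1  1  1  1  1
 a  0  0  0  0  1  1  1  2  2  2  2
 b  0  1  1  1  1  2  2  2  2  3  3
 b  0  1  1  1  1  2  2  2  2  3  3
 a  0  1  1  1  2  2  2  3  3  3  3
 b  0  1  1  1  2  3  3  3  3  4  4
 a  0  1  1  1  2  3  3  4  4  4  4

4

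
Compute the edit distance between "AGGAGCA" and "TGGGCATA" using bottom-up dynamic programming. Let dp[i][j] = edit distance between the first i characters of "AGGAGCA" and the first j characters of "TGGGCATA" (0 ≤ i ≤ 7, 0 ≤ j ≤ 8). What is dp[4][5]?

   ''  T  G  G  G  C  A  T  A
''  0  1  2  3  4  5  6  7  8
 A  1  1  2  3  4  5  5  6  7
 G  2  2  1  2  3  4  5  6  7
 G  3  3  2  1  2  3  4  5  6
 A  4  4  3  2  2  3  3  4  5
 G  5  5  4  3  2  3  4  4  5
 C  6  6  5  4  3  2  3  4  5
 A  7  7  6  5  4  3  2  3  4

3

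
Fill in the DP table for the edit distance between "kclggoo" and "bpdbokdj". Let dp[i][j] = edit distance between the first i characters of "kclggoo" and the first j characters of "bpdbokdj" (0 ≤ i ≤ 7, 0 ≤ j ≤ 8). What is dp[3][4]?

   ''  b  p  d  b  o  k  d  j
''  0  1  2  3  4  5  6  7  8
 k  1  1  2  3  4  5  5  6  7
 c  2  2  2  3  4  5  6  6  7
 l  3  3  3  3  4  5  6  7  7
 g  4  4  4  4  4  5  6  7  8
 g  5  5  5  5  5  5  6  7  8
 o  6  6  6  6  6  5  6  7  8
 o  7  7  7  7  7  6  6  7  8

4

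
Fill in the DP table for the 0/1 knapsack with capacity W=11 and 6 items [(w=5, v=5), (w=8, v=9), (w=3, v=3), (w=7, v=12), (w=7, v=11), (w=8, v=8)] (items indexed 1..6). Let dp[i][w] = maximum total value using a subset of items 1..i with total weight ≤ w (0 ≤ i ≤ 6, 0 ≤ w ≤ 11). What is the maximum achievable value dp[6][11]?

15

i\w   0   1   2   3   4   5   6   7   8   9  10  11
  0   0   0   0   0   0   0   0   0   0   0   0   0
  1   0   0   0   0   0   5   5   5   5   5   5   5
  2   0   0   0   0   0   5   5   5   9   9   9   9
  3   0   0   0   3   3   5   5   5   9   9   9  12
  4   0   0   0   3   3   5   5  12  12  12  15  15
  5   0   0   0   3   3   5   5  12  12  12  15  15
  6   0   0   0   3   3   5   5  12  12  12  15  15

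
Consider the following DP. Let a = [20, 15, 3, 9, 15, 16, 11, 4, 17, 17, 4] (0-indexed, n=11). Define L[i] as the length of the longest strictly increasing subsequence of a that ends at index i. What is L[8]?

5

   i    0    1    2    3    4    5    6    7    8    9   10
a[i]   20   15    3    9   15   16   11    4   17   17    4
L[i]    1    1    1    2    3    4    3    2    5    5    2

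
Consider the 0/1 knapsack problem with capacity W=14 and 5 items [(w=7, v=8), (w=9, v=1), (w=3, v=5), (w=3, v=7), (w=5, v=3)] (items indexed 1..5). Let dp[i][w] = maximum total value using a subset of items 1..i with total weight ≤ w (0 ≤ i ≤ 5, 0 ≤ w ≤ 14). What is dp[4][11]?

i\w   0   1   2   3   4   5   6   7   8   9  10  11  12  13  14
  0   0   0   0   0   0   0   0   0   0   0   0   0   0   0   0
  1   0   0   0   0   0   0   0   8   8   8   8   8   8   8   8
  2   0   0   0   0   0   0   0   8   8   8   8   8   8   8   8
  3   0   0   0   5   5   5   5   8   8   8  13  13  13  13  13
  4   0   0   0   7   7   7  12  12  12  12  15  15  15  20  20
  5   0   0   0   7   7   7  12  12  12  12  15  15  15  20  20

15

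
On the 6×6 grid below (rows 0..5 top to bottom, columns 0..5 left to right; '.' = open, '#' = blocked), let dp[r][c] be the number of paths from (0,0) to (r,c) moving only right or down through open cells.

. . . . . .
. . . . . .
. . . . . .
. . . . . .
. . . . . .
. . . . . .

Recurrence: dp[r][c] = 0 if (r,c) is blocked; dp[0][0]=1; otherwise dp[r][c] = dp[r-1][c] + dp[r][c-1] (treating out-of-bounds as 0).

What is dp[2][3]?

r\c   0   1   2   3   4   5
  0   1   1   1   1   1   1
  1   1   2   3   4   5   6
  2   1   3   6  10  15  21
  3   1   4  10  20  35  56
  4   1   5  15  35  70 126
  5   1   6  21  56 126 252

10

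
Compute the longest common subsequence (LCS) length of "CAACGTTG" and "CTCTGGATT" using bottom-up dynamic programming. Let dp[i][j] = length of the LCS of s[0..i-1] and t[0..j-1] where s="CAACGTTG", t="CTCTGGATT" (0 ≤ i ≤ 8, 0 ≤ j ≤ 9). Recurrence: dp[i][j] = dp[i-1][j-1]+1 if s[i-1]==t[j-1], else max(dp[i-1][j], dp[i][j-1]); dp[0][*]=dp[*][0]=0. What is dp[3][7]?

2

   ''  C  T  C  T  G  G  A  T  T
''  0  0  0  0  0  0  0  0  0  0
 C  0  1  1  1  1  1  1  1  1  1
 A  0  1  1  1  1  1  1  2  2  2
 A  0  1  1  1  1  1  1  2  2  2
 C  0  1  1  2  2  2  2  2  2  2
 G  0  1  1  2  2  3  3  3  3  3
 T  0  1  2  2  3  3  3  3  4  4
 T  0  1  2  2  3  3  3  3  4  5
 G  0  1  2  2  3  4  4  4  4  5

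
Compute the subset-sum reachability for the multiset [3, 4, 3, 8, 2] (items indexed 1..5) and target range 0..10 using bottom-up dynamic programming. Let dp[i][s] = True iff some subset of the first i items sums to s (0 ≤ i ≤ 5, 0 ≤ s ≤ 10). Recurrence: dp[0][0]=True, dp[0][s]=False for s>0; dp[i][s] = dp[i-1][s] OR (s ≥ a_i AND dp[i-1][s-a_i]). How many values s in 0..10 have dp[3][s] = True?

i\s   0   1   2   3   4   5   6   7   8   9  10
  0   T   F   F   F   F   F   F   F   F   F   F
  1   T   F   F   T   F   F   F   F   F   F   F
  2   T   F   F   T   T   F   F   T   F   F   F
  3   T   F   F   T   T   F   T   T   F   F   T
  4   T   F   F   T   T   F   T   T   T   F   T
  5   T   F   T   T   T   T   T   T   T   T   T

6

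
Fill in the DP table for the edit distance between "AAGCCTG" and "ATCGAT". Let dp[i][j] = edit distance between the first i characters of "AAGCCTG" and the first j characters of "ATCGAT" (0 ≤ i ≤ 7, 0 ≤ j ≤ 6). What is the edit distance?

   ''  A  T  C  G  A  T
''  0  1  2  3  4  5  6
 A  1  0  1  2  3  4  5
 A  2  1  1  2  3  3  4
 G  3  2  2  2  2  3  4
 C  4  3  3  2  3  3  4
 C  5  4  4  3  3  4  4
 T  6  5  4  4  4  4  4
 G  7  6  5  5  4  5  5

5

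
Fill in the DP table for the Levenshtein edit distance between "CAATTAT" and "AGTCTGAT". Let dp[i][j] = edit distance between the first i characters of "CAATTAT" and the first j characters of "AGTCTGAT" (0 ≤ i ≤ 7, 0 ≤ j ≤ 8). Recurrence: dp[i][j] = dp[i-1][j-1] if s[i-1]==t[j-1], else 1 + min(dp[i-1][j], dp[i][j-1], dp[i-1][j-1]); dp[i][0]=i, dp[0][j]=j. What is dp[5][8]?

   ''  A  G  T  C  T  G  A  T
''  0  1  2  3  4  5  6  7  8
 C  1  1  2  3  3  4  5  6  7
 A  2  1  2  3  4  4  5  5  6
 A  3  2  2  3  4  5  5  5  6
 T  4  3  3  2  3  4  5  6  5
 T  5  4  4  3  3  3  4  5  6
 A  6  5  5  4  4  4  4  4  5
 T  7  6  6  5  5  4  5  5  4

6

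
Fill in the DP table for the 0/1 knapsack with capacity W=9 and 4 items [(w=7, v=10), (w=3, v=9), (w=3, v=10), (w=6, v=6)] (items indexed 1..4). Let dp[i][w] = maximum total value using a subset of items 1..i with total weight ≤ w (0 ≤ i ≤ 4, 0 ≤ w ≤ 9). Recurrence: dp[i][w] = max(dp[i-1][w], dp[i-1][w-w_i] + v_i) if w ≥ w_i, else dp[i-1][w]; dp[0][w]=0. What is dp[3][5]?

i\w   0   1   2   3   4   5   6   7   8   9
  0   0   0   0   0   0   0   0   0   0   0
  1   0   0   0   0   0   0   0  10  10  10
  2   0   0   0   9   9   9   9  10  10  10
  3   0   0   0  10  10  10  19  19  19  19
  4   0   0   0  10  10  10  19  19  19  19

10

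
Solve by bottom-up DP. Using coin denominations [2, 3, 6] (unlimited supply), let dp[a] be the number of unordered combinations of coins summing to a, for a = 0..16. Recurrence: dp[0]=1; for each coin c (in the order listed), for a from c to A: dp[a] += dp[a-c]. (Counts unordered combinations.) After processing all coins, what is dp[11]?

after  coin     0     1     2     3     4     5     6     7     8     9    10    11    12    13    14    15    16
          2     1     0     1     0     1     0     1     0     1     0     1     0     1     0     1     0     1
          3     1     0     1     1     1     1     2     1     2     2     2     2     3     2     3     3     3
          6     1     0     1     1     1     1     3     1     3     3     3     3     6     3     6     6     6

3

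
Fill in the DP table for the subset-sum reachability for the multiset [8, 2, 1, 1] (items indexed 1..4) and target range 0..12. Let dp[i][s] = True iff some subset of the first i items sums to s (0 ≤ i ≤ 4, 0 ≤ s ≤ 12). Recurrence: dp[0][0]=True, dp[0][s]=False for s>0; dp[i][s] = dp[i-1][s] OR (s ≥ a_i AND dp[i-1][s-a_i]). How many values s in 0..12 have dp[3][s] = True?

i\s   0   1   2   3   4   5   6   7   8   9  10  11  12
  0   T   F   F   F   F   F   F   F   F   F   F   F   F
  1   T   F   F   F   F   F   F   F   T   F   F   F   F
  2   T   F   T   F   F   F   F   F   T   F   T   F   F
  3   T   T   T   T   F   F   F   F   T   T   T   T   F
  4   T   T   T   T   T   F   F   F   T   T   T   T   T

8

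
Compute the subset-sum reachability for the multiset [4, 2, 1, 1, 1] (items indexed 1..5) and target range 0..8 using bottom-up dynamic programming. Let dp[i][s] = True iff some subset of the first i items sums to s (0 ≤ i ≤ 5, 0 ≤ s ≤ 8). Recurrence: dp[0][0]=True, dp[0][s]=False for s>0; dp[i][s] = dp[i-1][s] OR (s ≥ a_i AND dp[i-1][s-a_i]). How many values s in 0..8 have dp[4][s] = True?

i\s   0   1   2   3   4   5   6   7   8
  0   T   F   F   F   F   F   F   F   F
  1   T   F   F   F   T   F   F   F   F
  2   T   F   T   F   T   F   T   F   F
  3   T   T   T   T   T   T   T   T   F
  4   T   T   T   T   T   T   T   T   T
  5   T   T   T   T   T   T   T   T   T

9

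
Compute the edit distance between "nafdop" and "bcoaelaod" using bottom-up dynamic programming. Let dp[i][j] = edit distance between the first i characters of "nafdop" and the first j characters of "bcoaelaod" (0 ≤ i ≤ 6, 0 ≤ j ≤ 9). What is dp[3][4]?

   ''  b  c  o  a  e  l  a  o  d
''  0  1  2  3  4  5  6  7  8  9
 n  1  1  2  3  4  5  6  7  8  9
 a  2  2  2  3  3  4  5  6  7  8
 f  3  3  3  3  4  4  5  6  7  8
 d  4  4  4  4  4  5  5  6  7  7
 o  5  5  5  4  5  5  6  6  6  7
 p  6  6  6  5  5  6  6  7  7  7

4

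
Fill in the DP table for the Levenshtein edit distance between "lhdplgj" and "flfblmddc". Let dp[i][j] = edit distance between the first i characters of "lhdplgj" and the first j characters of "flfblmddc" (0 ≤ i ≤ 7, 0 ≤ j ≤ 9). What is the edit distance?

8

   ''  f  l  f  b  l  m  d  d  c
''  0  1  2  3  4  5  6  7  8  9
 l  1  1  1  2  3  4  5  6  7  8
 h  2  2  2  2  3  4  5  6  7  8
 d  3  3  3  3  3  4  5  5  6  7
 p  4  4  4  4  4  4  5  6  6  7
 l  5  5  4  5  5  4  5  6  7  7
 g  6  6  5  5  6  5  5  6  7  8
 j  7  7  6  6  6  6  6  6  7  8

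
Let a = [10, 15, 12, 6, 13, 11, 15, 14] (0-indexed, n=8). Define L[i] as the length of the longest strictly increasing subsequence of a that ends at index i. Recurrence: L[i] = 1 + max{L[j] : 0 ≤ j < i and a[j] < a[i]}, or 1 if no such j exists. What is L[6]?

4

   i    0    1    2    3    4    5    6    7
a[i]   10   15   12    6   13   11   15   14
L[i]    1    2    2    1    3    2    4    4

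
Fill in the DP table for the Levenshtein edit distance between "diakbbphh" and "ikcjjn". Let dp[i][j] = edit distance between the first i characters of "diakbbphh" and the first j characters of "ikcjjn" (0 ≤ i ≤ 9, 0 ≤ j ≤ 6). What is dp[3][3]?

   ''  i  k  c  j  j  n
''  0  1  2  3  4  5  6
 d  1  1  2  3  4  5  6
 i  2  1  2  3  4  5  6
 a  3  2  2  3  4  5  6
 k  4  3  2  3  4  5  6
 b  5  4  3  3  4  5  6
 b  6  5  4  4  4  5  6
 p  7  6  5  5  5  5  6
 h  8  7  6  6  6  6  6
 h  9  8  7  7  7  7  7

3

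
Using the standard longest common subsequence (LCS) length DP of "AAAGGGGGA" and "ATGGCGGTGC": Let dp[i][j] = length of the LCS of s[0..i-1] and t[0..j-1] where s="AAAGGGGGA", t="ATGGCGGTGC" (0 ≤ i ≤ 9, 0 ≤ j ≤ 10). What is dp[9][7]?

5

   ''  A  T  G  G  C  G  G  T  G  C
''  0  0  0  0  0  0  0  0  0  0  0
 A  0  1  1  1  1  1  1  1  1  1  1
 A  0  1  1  1  1  1  1  1  1  1  1
 A  0  1  1  1  1  1  1  1  1  1  1
 G  0  1  1  2  2  2  2  2  2  2  2
 G  0  1  1  2  3  3  3  3  3  3  3
 G  0  1  1  2  3  3  4  4  4  4  4
 G  0  1  1  2  3  3  4  5  5  5  5
 G  0  1  1  2  3  3  4  5  5  6  6
 A  0  1  1  2  3  3  4  5  5  6  6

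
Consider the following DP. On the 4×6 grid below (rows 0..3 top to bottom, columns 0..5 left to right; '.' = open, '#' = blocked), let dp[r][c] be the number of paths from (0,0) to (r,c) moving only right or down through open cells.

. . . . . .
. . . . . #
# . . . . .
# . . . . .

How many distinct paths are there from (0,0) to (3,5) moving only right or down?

44

r\c   0   1   2   3   4   5
  0   1   1   1   1   1   1
  1   1   2   3   4   5   0
  2   0   2   5   9  14  14
  3   0   2   7  16  30  44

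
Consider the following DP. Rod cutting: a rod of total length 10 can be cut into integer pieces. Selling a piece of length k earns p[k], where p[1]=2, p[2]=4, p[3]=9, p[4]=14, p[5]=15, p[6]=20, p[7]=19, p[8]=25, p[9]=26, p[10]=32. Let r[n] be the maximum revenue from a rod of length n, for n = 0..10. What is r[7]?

23

   n    0    1    2    3    4    5    6    7    8    9   10
r[n]    0    2    4    9   14   16   20   23   28   30   34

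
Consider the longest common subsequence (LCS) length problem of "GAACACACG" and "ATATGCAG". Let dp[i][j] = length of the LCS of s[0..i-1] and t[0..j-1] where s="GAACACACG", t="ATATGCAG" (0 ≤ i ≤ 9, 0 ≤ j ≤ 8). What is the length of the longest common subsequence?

   ''  A  T  A  T  G  C  A  G
''  0  0  0  0  0  0  0  0  0
 G  0  0  0  0  0  1  1  1  1
 A  0  1  1  1  1  1  1  2  2
 A  0  1  1  2  2  2  2  2  2
 C  0  1  1  2  2  2  3  3  3
 A  0  1  1  2  2  2  3  4  4
 C  0  1  1  2  2  2  3  4  4
 A  0  1  1  2  2  2  3  4  4
 C  0  1  1  2  2  2  3  4  4
 G  0  1  1  2  2  3  3  4  5

5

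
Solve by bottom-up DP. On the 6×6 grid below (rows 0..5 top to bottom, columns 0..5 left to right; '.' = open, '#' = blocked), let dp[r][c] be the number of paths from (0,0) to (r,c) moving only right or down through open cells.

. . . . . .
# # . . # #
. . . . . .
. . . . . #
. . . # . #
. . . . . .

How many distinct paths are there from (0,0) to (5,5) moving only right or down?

8

r\c   0   1   2   3   4   5
  0   1   1   1   1   1   1
  1   0   0   1   2   0   0
  2   0   0   1   3   3   3
  3   0   0   1   4   7   0
  4   0   0   1   0   7   0
  5   0   0   1   1   8   8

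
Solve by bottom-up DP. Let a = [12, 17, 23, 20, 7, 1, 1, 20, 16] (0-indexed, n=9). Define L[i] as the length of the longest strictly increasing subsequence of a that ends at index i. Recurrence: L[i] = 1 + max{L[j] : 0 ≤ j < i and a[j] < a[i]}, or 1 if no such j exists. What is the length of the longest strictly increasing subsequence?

   i    0    1    2    3    4    5    6    7    8
a[i]   12   17   23   20    7    1    1   20   16
L[i]    1    2    3    3    1    1    1    3    2

3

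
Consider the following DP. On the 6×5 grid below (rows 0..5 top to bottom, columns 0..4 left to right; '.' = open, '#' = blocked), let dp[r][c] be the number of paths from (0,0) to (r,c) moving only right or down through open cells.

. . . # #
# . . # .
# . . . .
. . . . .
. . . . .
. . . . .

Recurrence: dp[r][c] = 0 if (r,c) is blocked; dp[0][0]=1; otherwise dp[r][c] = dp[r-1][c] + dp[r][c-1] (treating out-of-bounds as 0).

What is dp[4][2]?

5

r\c   0   1   2   3   4
  0   1   1   1   0   0
  1   0   1   2   0   0
  2   0   1   3   3   3
  3   0   1   4   7  10
  4   0   1   5  12  22
  5   0   1   6  18  40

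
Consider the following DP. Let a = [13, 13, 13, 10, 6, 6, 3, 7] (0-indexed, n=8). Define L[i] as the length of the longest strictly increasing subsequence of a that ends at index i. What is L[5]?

1

   i    0    1    2    3    4    5    6    7
a[i]   13   13   13   10    6    6    3    7
L[i]    1    1    1    1    1    1    1    2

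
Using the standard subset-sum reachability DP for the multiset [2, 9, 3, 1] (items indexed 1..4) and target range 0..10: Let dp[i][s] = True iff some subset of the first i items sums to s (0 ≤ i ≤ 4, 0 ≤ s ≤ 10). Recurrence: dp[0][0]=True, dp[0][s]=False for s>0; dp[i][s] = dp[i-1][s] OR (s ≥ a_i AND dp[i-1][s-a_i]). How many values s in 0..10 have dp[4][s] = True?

i\s   0   1   2   3   4   5   6   7   8   9  10
  0   T   F   F   F   F   F   F   F   F   F   F
  1   T   F   T   F   F   F   F   F   F   F   F
  2   T   F   T   F   F   F   F   F   F   T   F
  3   T   F   T   T   F   T   F   F   F   T   F
  4   T   T   T   T   T   T   T   F   F   T   T

9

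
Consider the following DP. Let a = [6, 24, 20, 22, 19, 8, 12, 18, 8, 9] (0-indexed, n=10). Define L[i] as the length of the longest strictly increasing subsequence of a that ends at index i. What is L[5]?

2

   i    0    1    2    3    4    5    6    7    8    9
a[i]    6   24   20   22   19    8   12   18    8    9
L[i]    1    2    2    3    2    2    3    4    2    3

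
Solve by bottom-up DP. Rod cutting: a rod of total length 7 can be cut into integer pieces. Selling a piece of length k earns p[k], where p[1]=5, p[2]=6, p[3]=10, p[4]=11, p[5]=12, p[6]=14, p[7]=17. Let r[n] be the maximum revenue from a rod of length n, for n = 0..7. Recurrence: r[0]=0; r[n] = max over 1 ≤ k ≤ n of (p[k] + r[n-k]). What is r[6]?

   n    0    1    2    3    4    5    6    7
r[n]    0    5   10   15   20   25   30   35

30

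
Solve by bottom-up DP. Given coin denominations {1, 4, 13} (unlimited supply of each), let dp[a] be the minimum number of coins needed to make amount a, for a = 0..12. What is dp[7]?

 a  0  1  2  3  4  5  6  7  8  9 10 11 12
dp  0  1  2  3  1  2  3  4  2  3  4  5  3

4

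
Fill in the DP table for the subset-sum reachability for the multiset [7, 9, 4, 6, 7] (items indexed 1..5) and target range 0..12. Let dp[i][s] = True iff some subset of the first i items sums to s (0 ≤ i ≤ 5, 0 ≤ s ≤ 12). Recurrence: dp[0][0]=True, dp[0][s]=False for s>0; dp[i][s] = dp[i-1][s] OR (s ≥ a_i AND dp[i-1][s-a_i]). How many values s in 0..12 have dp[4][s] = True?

7

i\s   0   1   2   3   4   5   6   7   8   9  10  11  12
  0   T   F   F   F   F   F   F   F   F   F   F   F   F
  1   T   F   F   F   F   F   F   T   F   F   F   F   F
  2   T   F   F   F   F   F   F   T   F   T   F   F   F
  3   T   F   F   F   T   F   F   T   F   T   F   T   F
  4   T   F   F   F   T   F   T   T   F   T   T   T   F
  5   T   F   F   F   T   F   T   T   F   T   T   T   F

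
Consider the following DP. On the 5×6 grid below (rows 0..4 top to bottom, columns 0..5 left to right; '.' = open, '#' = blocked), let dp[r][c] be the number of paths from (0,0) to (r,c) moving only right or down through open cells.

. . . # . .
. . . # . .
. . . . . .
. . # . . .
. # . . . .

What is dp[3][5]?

r\c   0   1   2   3   4   5
  0   1   1   1   0   0   0
  1   1   2   3   0   0   0
  2   1   3   6   6   6   6
  3   1   4   0   6  12  18
  4   1   0   0   6  18  36

18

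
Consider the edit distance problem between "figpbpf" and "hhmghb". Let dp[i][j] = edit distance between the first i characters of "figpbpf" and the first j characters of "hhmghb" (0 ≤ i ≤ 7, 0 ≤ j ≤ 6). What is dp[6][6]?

5

   ''  h  h  m  g  h  b
''  0  1  2  3  4  5  6
 f  1  1  2  3  4  5  6
 i  2  2  2  3  4  5  6
 g  3  3  3  3  3  4  5
 p  4  4  4  4  4  4  5
 b  5  5  5  5  5  5  4
 p  6  6  6  6  6  6  5
 f  7  7  7  7  7  7  6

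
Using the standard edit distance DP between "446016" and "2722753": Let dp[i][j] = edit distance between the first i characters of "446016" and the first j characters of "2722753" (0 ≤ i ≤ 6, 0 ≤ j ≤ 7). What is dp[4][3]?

   ''  2  7  2  2  7  5  3
''  0  1  2  3  4  5  6  7
 4  1  1  2  3  4  5  6  7
 4  2  2  2  3  4  5  6  7
 6  3  3  3  3  4  5  6  7
 0  4  4  4  4  4  5  6  7
 1  5  5  5  5  5  5  6  7
 6  6  6  6  6  6  6  6  7

4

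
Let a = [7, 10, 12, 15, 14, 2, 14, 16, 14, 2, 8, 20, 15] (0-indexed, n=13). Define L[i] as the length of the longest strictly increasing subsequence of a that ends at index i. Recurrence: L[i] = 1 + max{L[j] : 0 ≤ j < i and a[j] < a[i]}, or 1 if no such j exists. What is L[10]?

2

   i    0    1    2    3    4    5    6    7    8    9   10   11   12
a[i]    7   10   12   15   14    2   14   16   14    2    8   20   15
L[i]    1    2    3    4    4    1    4    5    4    1    2    6    5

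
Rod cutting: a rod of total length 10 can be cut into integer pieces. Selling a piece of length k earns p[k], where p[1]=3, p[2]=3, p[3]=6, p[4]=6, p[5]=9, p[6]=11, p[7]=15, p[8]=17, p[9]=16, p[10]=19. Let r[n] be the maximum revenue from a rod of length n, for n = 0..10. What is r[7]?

   n    0    1    2    3    4    5    6    7    8    9   10
r[n]    0    3    6    9   12   15   18   21   24   27   30

21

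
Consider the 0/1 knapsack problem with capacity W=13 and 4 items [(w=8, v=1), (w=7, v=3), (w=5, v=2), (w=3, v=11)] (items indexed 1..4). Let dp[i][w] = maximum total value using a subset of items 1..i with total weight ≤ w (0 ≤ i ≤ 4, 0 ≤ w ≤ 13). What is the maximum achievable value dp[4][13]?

14

i\w   0   1   2   3   4   5   6   7   8   9  10  11  12  13
  0   0   0   0   0   0   0   0   0   0   0   0   0   0   0
  1   0   0   0   0   0   0   0   0   1   1   1   1   1   1
  2   0   0   0   0   0   0   0   3   3   3   3   3   3   3
  3   0   0   0   0   0   2   2   3   3   3   3   3   5   5
  4   0   0   0  11  11  11  11  11  13  13  14  14  14  14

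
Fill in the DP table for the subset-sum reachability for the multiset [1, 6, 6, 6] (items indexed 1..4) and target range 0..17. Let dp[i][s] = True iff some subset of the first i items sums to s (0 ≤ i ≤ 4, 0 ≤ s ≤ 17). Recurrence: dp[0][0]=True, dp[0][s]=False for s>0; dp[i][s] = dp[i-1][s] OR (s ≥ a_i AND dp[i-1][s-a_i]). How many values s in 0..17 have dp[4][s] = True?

6

i\s   0   1   2   3   4   5   6   7   8   9  10  11  12  13  14  15  16  17
  0   T   F   F   F   F   F   F   F   F   F   F   F   F   F   F   F   F   F
  1   T   T   F   F   F   F   F   F   F   F   F   F   F   F   F   F   F   F
  2   T   T   F   F   F   F   T   T   F   F   F   F   F   F   F   F   F   F
  3   T   T   F   F   F   F   T   T   F   F   F   F   T   T   F   F   F   F
  4   T   T   F   F   F   F   T   T   F   F   F   F   T   T   F   F   F   F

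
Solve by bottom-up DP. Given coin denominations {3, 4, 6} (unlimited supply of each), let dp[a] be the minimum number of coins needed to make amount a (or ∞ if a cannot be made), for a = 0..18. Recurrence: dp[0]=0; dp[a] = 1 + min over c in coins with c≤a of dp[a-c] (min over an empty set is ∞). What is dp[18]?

3

 a  0  1  2  3  4  5  6  7  8  9 10 11 12 13 14 15 16 17 18
dp  0  -  -  1  1  -  1  2  2  2  2  3  2  3  3  3  3  4  3
(- denotes ∞ / unreachable)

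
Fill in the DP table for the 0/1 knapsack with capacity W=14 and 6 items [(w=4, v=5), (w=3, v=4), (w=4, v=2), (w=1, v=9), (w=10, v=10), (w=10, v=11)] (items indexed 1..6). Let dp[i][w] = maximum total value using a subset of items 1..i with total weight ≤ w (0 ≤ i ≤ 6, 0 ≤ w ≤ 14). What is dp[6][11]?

20

i\w   0   1   2   3   4   5   6   7   8   9  10  11  12  13  14
  0   0   0   0   0   0   0   0   0   0   0   0   0   0   0   0
  1   0   0   0   0   5   5   5   5   5   5   5   5   5   5   5
  2   0   0   0   4   5   5   5   9   9   9   9   9   9   9   9
  3   0   0   0   4   5   5   5   9   9   9   9  11  11  11  11
  4   0   9   9   9  13  14  14  14  18  18  18  18  20  20  20
  5   0   9   9   9  13  14  14  14  18  18  18  19  20  20  23
  6   0   9   9   9  13  14  14  14  18  18  18  20  20  20  24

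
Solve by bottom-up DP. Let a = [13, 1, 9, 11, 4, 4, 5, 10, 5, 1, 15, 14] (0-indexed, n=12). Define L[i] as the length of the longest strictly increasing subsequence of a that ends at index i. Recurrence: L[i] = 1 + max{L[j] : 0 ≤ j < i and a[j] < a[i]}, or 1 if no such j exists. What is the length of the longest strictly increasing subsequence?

5

   i    0    1    2    3    4    5    6    7    8    9   10   11
a[i]   13    1    9   11    4    4    5   10    5    1   15   14
L[i]    1    1    2    3    2    2    3    4    3    1    5    5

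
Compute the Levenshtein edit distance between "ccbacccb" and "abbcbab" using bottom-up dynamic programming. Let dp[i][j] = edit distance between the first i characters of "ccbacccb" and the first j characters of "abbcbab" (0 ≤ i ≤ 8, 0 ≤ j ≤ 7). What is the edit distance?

   ''  a  b  b  c  b  a  b
''  0  1  2  3  4  5  6  7
 c  1  1  2  3  3  4  5  6
 c  2  2  2  3  3  4  5  6
 b  3  3  2  2  3  3  4  5
 a  4  3  3  3  3  4  3  4
 c  5  4  4  4  3  4  4  4
 c  6  5  5  5  4  4  5  5
 c  7  6  6  6  5  5  5  6
 b  8  7  6  6  6  5  6  5

5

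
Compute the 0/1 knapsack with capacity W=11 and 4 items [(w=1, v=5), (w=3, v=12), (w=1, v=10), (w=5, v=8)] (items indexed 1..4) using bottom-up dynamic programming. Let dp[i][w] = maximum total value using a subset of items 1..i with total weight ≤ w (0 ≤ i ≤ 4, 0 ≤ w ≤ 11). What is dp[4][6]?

27

i\w   0   1   2   3   4   5   6   7   8   9  10  11
  0   0   0   0   0   0   0   0   0   0   0   0   0
  1   0   5   5   5   5   5   5   5   5   5   5   5
  2   0   5   5  12  17  17  17  17  17  17  17  17
  3   0  10  15  15  22  27  27  27  27  27  27  27
  4   0  10  15  15  22  27  27  27  27  30  35  35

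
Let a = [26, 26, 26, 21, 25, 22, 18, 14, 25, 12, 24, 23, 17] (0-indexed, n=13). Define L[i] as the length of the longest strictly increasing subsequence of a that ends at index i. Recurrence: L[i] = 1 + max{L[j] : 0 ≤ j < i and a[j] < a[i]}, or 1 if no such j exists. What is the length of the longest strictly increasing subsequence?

3

   i    0    1    2    3    4    5    6    7    8    9   10   11   12
a[i]   26   26   26   21   25   22   18   14   25   12   24   23   17
L[i]    1    1    1    1    2    2    1    1    3    1    3    3    2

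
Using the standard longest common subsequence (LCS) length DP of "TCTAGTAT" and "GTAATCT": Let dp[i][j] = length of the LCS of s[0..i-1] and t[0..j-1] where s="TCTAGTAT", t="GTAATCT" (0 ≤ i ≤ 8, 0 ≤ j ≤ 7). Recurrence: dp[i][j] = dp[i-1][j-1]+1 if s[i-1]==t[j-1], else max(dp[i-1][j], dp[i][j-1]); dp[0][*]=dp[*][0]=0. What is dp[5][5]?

2

   ''  G  T  A  A  T  C  T
''  0  0  0  0  0  0  0  0
 T  0  0  1  1  1  1  1  1
 C  0  0  1  1  1  1  2  2
 T  0  0  1  1  1  2  2  3
 A  0  0  1  2  2  2  2  3
 G  0  1  1  2  2  2  2  3
 T  0  1  2  2  2  3  3  3
 A  0  1  2  3  3  3  3  3
 T  0  1  2  3  3  4  4  4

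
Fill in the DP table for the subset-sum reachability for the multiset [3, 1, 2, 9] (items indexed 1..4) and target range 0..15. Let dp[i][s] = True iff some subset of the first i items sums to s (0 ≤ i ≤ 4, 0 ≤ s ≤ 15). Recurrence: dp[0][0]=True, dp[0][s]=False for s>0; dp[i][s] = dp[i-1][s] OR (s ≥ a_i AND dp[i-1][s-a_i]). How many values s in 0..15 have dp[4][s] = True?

14

i\s   0   1   2   3   4   5   6   7   8   9  10  11  12  13  14  15
  0   T   F   F   F   F   F   F   F   F   F   F   F   F   F   F   F
  1   T   F   F   T   F   F   F   F   F   F   F   F   F   F   F   F
  2   T   T   F   T   T   F   F   F   F   F   F   F   F   F   F   F
  3   T   T   T   T   T   T   T   F   F   F   F   F   F   F   F   F
  4   T   T   T   T   T   T   T   F   F   T   T   T   T   T   T   T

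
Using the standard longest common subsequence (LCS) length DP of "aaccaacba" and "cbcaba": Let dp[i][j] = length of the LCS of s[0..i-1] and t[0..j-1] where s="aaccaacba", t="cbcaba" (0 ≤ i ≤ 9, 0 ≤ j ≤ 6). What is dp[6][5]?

   ''  c  b  c  a  b  a
''  0  0  0  0  0  0  0
 a  0  0  0  0  1  1  1
 a  0  0  0  0  1  1  2
 c  0  1  1  1  1  1  2
 c  0  1  1  2  2  2  2
 a  0  1  1  2  3  3  3
 a  0  1  1  2  3  3  4
 c  0  1  1  2  3  3  4
 b  0  1  2  2  3  4  4
 a  0  1  2  2  3  4  5

3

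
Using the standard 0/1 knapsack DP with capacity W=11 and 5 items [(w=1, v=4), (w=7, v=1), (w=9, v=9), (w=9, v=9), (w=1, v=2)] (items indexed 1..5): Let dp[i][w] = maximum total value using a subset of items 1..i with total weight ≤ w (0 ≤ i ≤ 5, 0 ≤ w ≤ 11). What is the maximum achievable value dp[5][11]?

i\w   0   1   2   3   4   5   6   7   8   9  10  11
  0   0   0   0   0   0   0   0   0   0   0   0   0
  1   0   4   4   4   4   4   4   4   4   4   4   4
  2   0   4   4   4   4   4   4   4   5   5   5   5
  3   0   4   4   4   4   4   4   4   5   9  13  13
  4   0   4   4   4   4   4   4   4   5   9  13  13
  5   0   4   6   6   6   6   6   6   6   9  13  15

15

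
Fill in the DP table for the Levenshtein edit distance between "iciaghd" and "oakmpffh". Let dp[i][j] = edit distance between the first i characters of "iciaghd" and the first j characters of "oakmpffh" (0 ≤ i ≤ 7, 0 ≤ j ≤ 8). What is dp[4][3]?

4

   ''  o  a  k  m  p  f  f  h
''  0  1  2  3  4  5  6  7  8
 i  1  1  2  3  4  5  6  7  8
 c  2  2  2  3  4  5  6  7  8
 i  3  3  3  3  4  5  6  7  8
 a  4  4  3  4  4  5  6  7  8
 g  5  5  4  4  5  5  6  7  8
 h  6  6  5  5  5  6  6  7  7
 d  7  7  6  6  6  6  7  7  8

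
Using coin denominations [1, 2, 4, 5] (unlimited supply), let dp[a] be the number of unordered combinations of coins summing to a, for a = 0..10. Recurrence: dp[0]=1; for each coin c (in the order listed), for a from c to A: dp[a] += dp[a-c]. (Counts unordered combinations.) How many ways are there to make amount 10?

after  coin     0     1     2     3     4     5     6     7     8     9    10
          1     1     1     1     1     1     1     1     1     1     1     1
          2     1     1     2     2     3     3     4     4     5     5     6
          4     1     1     2     2     4     4     6     6     9     9    12
          5     1     1     2     2     4     5     7     8    11    13    17

17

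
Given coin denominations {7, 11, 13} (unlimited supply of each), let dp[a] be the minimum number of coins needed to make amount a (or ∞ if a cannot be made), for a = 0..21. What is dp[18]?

2

 a  0  1  2  3  4  5  6  7  8  9 10 11 12 13 14 15 16 17 18 19 20 21
dp  0  -  -  -  -  -  -  1  -  -  -  1  -  1  2  -  -  -  2  -  2  3
(- denotes ∞ / unreachable)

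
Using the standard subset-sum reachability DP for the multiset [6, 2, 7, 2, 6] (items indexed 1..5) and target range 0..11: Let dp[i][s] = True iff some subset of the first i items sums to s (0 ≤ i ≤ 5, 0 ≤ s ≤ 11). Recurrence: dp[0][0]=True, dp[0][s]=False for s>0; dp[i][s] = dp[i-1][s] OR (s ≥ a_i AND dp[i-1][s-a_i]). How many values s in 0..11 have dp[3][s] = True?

6

i\s   0   1   2   3   4   5   6   7   8   9  10  11
  0   T   F   F   F   F   F   F   F   F   F   F   F
  1   T   F   F   F   F   F   T   F   F   F   F   F
  2   T   F   T   F   F   F   T   F   T   F   F   F
  3   T   F   T   F   F   F   T   T   T   T   F   F
  4   T   F   T   F   T   F   T   T   T   T   T   T
  5   T   F   T   F   T   F   T   T   T   T   T   T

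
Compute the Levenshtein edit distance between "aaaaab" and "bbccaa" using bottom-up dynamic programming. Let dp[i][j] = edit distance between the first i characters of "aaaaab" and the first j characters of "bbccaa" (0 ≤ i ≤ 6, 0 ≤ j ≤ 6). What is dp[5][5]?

   ''  b  b  c  c  a  a
''  0  1  2  3  4  5  6
 a  1  1  2  3  4  4  5
 a  2  2  2  3  4  4  4
 a  3  3  3  3  4  4  4
 a  4  4  4  4  4  4  4
 a  5  5  5  5  5  4  4
 b  6  5  5  6  6  5  5

4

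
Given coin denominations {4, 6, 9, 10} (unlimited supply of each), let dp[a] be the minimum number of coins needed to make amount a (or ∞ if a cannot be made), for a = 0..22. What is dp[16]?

2

 a  0  1  2  3  4  5  6  7  8  9 10 11 12 13 14 15 16 17 18 19 20 21 22
dp  0  -  -  -  1  -  1  -  2  1  1  -  2  2  2  2  2  3  2  2  2  3  3
(- denotes ∞ / unreachable)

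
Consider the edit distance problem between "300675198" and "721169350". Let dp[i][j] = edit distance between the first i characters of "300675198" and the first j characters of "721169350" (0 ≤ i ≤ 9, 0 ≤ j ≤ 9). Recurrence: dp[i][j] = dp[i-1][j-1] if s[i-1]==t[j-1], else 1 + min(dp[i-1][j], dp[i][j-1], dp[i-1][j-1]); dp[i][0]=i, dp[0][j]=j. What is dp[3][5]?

5

   ''  7  2  1  1  6  9  3  5  0
''  0  1  2  3  4  5  6  7  8  9
 3  1  1  2  3  4  5  6  6  7  8
 0  2  2  2  3  4  5  6  7  7  7
 0  3  3  3  3  4  5  6  7  8  7
 6  4  4  4  4  4  4  5  6  7  8
 7  5  4  5  5  5  5  5  6  7  8
 5  6  5  5  6  6  6  6  6  6  7
 1  7  6  6  5  6  7  7  7  7  7
 9  8  7  7  6  6  7  7  8  8  8
 8  9  8  8  7  7  7  8  8  9  9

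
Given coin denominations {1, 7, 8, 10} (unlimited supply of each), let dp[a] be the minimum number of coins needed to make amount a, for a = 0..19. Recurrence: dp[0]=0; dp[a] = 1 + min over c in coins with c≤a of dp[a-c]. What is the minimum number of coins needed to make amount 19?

3

 a  0  1  2  3  4  5  6  7  8  9 10 11 12 13 14 15 16 17 18 19
dp  0  1  2  3  4  5  6  1  1  2  1  2  3  4  2  2  2  2  2  3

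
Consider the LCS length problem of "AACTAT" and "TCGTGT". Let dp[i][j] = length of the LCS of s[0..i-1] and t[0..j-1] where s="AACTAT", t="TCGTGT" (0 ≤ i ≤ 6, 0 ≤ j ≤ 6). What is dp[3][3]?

1

   ''  T  C  G  T  G  T
''  0  0  0  0  0  0  0
 A  0  0  0  0  0  0  0
 A  0  0  0  0  0  0  0
 C  0  0  1  1  1  1  1
 T  0  1  1  1  2  2  2
 A  0  1  1  1  2  2  2
 T  0  1  1  1  2  2  3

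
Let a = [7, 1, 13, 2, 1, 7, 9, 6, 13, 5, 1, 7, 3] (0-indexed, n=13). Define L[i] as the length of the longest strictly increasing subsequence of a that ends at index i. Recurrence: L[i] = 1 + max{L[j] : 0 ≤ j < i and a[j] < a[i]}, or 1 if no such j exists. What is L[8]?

5

   i    0    1    2    3    4    5    6    7    8    9   10   11   12
a[i]    7    1   13    2    1    7    9    6   13    5    1    7    3
L[i]    1    1    2    2    1    3    4    3    5    3    1    4    3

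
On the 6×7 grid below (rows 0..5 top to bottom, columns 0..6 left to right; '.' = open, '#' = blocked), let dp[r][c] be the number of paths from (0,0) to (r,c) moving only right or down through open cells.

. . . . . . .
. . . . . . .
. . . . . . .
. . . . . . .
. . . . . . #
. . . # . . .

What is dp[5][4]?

70

r\c   0   1   2   3   4   5   6
  0   1   1   1   1   1   1   1
  1   1   2   3   4   5   6   7
  2   1   3   6  10  15  21  28
  3   1   4  10  20  35  56  84
  4   1   5  15  35  70 126   0
  5   1   6  21   0  70 196 196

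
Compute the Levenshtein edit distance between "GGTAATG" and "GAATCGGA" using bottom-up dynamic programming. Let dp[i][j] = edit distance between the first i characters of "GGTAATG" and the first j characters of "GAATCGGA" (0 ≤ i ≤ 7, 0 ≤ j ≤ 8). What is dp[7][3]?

   ''  G  A  A  T  C  G  G  A
''  0  1  2  3  4  5  6  7  8
 G  1  0  1  2  3  4  5  6  7
 G  2  1  1  2  3  4  4  5  6
 T  3  2  2  2  2  3  4  5  6
 A  4  3  2  2  3  3  4  5  5
 A  5  4  3  2  3  4  4  5  5
 T  6  5  4  3  2  3  4  5  6
 G  7  6  5  4  3  3  3  4  5

4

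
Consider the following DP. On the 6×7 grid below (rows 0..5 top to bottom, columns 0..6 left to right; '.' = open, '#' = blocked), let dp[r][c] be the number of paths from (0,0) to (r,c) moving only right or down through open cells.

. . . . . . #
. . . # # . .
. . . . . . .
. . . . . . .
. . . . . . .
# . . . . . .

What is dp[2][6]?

8

r\c   0   1   2   3   4   5   6
  0   1   1   1   1   1   1   0
  1   1   2   3   0   0   1   1
  2   1   3   6   6   6   7   8
  3   1   4  10  16  22  29  37
  4   1   5  15  31  53  82 119
  5   0   5  20  51 104 186 305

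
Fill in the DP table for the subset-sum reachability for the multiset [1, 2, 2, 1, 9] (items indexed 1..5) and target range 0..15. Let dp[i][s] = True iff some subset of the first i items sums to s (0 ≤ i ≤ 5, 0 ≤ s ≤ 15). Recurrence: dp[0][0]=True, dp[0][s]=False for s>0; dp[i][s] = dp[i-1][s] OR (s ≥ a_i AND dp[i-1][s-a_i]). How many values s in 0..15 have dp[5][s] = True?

i\s   0   1   2   3   4   5   6   7   8   9  10  11  12  13  14  15
  0   T   F   F   F   F   F   F   F   F   F   F   F   F   F   F   F
  1   T   T   F   F   F   F   F   F   F   F   F   F   F   F   F   F
  2   T   T   T   T   F   F   F   F   F   F   F   F   F   F   F   F
  3   T   T   T   T   T   T   F   F   F   F   F   F   F   F   F   F
  4   T   T   T   T   T   T   T   F   F   F   F   F   F   F   F   F
  5   T   T   T   T   T   T   T   F   F   T   T   T   T   T   T   T

14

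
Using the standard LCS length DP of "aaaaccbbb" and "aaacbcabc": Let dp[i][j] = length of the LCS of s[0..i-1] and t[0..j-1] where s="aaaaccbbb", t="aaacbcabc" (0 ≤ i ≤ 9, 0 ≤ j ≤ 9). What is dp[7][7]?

   ''  a  a  a  c  b  c  a  b  c
''  0  0  0  0  0  0  0  0  0  0
 a  0  1  1  1  1  1  1  1  1  1
 a  0  1  2  2  2  2  2  2  2  2
 a  0  1  2  3  3  3  3  3  3  3
 a  0  1  2  3  3  3  3  4  4  4
 c  0  1  2  3  4  4  4  4  4  5
 c  0  1  2  3  4  4  5  5  5  5
 b  0  1  2  3  4  5  5  5  6  6
 b  0  1  2  3  4  5  5  5  6  6
 b  0  1  2  3  4  5  5  5  6  6

5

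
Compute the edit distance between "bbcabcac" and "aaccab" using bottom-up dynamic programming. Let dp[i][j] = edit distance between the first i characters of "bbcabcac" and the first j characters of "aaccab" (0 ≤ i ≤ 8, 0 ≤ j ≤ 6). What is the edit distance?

5

   ''  a  a  c  c  a  b
''  0  1  2  3  4  5  6
 b  1  1  2  3  4  5  5
 b  2  2  2  3  4  5  5
 c  3  3  3  2  3  4  5
 a  4  3  3  3  3  3  4
 b  5  4  4  4  4  4  3
 c  6  5  5  4  4  5  4
 a  7  6  5  5  5  4  5
 c  8  7  6  5  5  5  5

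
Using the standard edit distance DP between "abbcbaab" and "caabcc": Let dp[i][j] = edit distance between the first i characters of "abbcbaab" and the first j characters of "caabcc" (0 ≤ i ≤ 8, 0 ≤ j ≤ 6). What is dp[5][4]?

4

   ''  c  a  a  b  c  c
''  0  1  2  3  4  5  6
 a  1  1  1  2  3  4  5
 b  2  2  2  2  2  3  4
 b  3  3  3  3  2  3  4
 c  4  3  4  4  3  2  3
 b  5  4  4  5  4  3  3
 a  6  5  4  4  5  4  4
 a  7  6  5  4  5  5  5
 b  8  7  6  5  4  5  6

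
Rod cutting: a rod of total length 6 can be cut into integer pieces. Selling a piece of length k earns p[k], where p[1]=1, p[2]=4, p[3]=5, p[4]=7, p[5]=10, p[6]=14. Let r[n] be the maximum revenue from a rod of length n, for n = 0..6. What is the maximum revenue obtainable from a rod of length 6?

14

   n    0    1    2    3    4    5    6
r[n]    0    1    4    5    8   10   14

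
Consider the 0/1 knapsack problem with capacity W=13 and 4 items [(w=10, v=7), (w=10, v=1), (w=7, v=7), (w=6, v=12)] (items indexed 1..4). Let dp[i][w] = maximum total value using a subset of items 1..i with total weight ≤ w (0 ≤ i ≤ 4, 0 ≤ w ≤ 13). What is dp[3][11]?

7

i\w   0   1   2   3   4   5   6   7   8   9  10  11  12  13
  0   0   0   0   0   0   0   0   0   0   0   0   0   0   0
  1   0   0   0   0   0   0   0   0   0   0   7   7   7   7
  2   0   0   0   0   0   0   0   0   0   0   7   7   7   7
  3   0   0   0   0   0   0   0   7   7   7   7   7   7   7
  4   0   0   0   0   0   0  12  12  12  12  12  12  12  19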